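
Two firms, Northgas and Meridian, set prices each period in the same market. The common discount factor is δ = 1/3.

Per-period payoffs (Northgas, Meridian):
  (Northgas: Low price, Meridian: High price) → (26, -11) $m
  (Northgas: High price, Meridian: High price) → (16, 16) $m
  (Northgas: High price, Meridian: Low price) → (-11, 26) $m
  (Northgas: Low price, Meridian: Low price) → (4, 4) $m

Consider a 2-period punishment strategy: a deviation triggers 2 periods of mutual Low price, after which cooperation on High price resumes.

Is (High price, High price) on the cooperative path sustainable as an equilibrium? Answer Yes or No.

A one-shot deviation gives 26 now, then 4 for 2 periods, then back to 16.
Gain from deviating: (26−16) today; loss: (16−4) in each of the next 2 periods.
No-deviation condition: (16−4)(δ+…+δ^2) ≥ 26−16, i.e. δ+…+δ^2 ≥ 5/6.
At δ = 1/3: δ+…+δ^2 = 0.4444 < 0.8333.
So cooperation is not sustainable.

No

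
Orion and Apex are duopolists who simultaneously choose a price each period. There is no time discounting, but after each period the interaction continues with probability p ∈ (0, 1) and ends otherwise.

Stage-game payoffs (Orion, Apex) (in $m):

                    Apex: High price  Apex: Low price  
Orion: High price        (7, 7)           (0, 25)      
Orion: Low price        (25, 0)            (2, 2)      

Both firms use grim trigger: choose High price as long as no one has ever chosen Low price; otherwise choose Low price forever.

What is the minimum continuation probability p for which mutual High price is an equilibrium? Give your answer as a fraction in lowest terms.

18/23

Expected cooperation value is 7 + p·7 + p²·7 + … = 7/(1−p); deviation gives 25 + p·2/(1−p).
7 ≥ 25(1−p) + 2p ⇒ 23p ≥ 18 ⇒ p ≥ 18/23.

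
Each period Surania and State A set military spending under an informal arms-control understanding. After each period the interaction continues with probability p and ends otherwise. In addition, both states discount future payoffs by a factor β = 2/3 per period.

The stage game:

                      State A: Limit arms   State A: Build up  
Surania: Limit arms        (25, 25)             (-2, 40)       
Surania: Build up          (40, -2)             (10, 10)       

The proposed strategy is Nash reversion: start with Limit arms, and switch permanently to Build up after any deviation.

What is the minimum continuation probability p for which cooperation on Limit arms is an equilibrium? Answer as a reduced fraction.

With continuation probability p and discount β, the effective per-period discount factor is βp.
Grim-trigger IC: βp ≥ (40−25)/(40−10) = 1/2.
So p ≥ (1/2)/(2/3) = 3/4.

3/4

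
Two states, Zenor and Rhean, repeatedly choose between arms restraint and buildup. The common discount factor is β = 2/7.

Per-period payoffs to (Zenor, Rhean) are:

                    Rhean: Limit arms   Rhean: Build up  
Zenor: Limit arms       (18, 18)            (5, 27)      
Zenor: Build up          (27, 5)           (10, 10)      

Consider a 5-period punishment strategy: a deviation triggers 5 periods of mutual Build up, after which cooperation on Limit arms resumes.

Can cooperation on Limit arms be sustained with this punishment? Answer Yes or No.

A one-shot deviation gives 27 now, then 10 for 5 periods, then back to 18.
Gain from deviating: (27−18) today; loss: (18−10) in each of the next 5 periods.
No-deviation condition: (18−10)(β+…+β^5) ≥ 27−18, i.e. β+…+β^5 ≥ 9/8.
At β = 2/7: β+…+β^5 = 0.3992 < 1.1250.
So cooperation is not sustainable.

No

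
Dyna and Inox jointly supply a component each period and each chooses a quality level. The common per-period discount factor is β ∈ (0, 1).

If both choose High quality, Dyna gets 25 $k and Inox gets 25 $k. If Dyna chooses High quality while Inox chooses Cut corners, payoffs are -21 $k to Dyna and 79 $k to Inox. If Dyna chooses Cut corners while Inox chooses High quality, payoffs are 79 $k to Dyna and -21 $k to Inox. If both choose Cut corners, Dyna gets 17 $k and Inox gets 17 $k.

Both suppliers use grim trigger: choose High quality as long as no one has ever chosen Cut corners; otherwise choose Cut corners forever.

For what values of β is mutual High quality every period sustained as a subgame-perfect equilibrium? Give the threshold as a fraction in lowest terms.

Under grim trigger the critical discount factor is (T−C)/(T−P) with T = 79, C = 25, P = 17.
β* = (79−25)/(79−17) = 54/62 = 27/31.

27/31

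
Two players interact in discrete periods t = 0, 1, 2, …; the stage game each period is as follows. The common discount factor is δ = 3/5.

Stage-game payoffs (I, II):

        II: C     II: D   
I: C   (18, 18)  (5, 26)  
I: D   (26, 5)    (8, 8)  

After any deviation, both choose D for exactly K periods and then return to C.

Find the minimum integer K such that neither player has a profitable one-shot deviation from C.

2

No profitable deviation requires (18−8)(δ+…+δ^K) ≥ 26−18, i.e. δ+…+δ^K ≥ 4/5 ≈ 0.8000.
With δ = 3/5, the partial sums are K=1: 0.6000, K=2: 0.9600.
K = 2 is the first length at which the sum reaches 0.8000.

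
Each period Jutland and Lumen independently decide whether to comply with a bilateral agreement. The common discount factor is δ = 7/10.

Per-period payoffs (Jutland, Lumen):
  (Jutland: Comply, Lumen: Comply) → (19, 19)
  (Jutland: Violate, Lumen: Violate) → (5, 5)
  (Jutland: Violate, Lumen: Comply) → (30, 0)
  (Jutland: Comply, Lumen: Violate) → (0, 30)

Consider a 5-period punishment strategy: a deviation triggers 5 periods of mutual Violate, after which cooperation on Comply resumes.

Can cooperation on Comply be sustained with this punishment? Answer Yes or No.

Comparing payoff streams over the 6 periods until play realigns: cooperate → 19(1+δ+…+δ^5); deviate → 30 + 5(δ+…+δ^5).
Cooperation is sustained iff (19−5)(δ+…+δ^5) ≥ 30−19.
δ+…+δ^5 = 7/10·(1−(7/10)^5)/(1−7/10) = 1.9412, and (30−19)/(19−5) = 0.7857.
1.9412 ≥ 0.7857, so cooperation is sustainable.

Yes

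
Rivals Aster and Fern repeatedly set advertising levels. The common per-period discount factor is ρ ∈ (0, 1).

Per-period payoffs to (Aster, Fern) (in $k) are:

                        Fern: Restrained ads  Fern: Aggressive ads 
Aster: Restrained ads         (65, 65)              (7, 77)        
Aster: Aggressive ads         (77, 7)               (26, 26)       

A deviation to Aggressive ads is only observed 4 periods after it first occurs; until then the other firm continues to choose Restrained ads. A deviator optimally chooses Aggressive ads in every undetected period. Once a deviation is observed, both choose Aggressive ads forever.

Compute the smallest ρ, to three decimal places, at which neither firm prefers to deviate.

0.696

Deviating for the 4 undetected periods gains 77−65 = 12 per period over cooperation, then loses 65−26 = 39 per period forever once punishment starts.
Gain: 12(1 + ρ + … + ρ^3); loss: 39·ρ^4/(1−ρ).
No profitable deviation ⇔ 12(1−ρ^4) ≤ 39·ρ^4, i.e. ρ^4 ≥ 12/(12+39) = 4/17.
Hence ρ ≥ (4/17)^(1/4) ≈ 0.696.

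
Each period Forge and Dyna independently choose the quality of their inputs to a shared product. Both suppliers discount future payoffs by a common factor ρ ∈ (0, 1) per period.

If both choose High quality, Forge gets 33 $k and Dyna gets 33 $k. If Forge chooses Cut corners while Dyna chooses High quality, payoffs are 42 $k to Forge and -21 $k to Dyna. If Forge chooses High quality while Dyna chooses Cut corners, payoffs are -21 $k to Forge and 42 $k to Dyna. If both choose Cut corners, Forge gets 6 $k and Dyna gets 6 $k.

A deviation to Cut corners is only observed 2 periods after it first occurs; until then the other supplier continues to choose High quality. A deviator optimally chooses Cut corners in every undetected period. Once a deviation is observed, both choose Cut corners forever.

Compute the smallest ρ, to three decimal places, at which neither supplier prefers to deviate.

0.500

Deviating for the 2 undetected periods gains 42−33 = 9 per period over cooperation, then loses 33−6 = 27 per period forever once punishment starts.
Gain: 9(1 + ρ + … + ρ^1); loss: 27·ρ^2/(1−ρ).
No profitable deviation ⇔ 9(1−ρ^2) ≤ 27·ρ^2, i.e. ρ^2 ≥ 9/(9+27) = 1/4.
Hence ρ ≥ (1/4)^(1/2) ≈ 0.500.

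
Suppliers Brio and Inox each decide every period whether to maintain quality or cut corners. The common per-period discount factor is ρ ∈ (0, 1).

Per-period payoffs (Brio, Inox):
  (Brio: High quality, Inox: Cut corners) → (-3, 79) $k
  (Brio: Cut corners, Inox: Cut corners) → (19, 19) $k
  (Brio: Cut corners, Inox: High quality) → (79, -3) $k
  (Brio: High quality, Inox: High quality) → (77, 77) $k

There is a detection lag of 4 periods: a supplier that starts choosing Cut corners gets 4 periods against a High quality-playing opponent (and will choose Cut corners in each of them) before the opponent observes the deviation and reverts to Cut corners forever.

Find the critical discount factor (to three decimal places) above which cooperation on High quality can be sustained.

A deviator earns 79 for 4 periods, then 19 forever; cooperating earns 77 forever. Multiplying the IC by (1−ρ):
77 ≥ 79(1−ρ^4) + 19ρ^4, so 60·ρ^4 ≥ 2 and ρ^4 ≥ 1/30.
ρ ≥ (1/30)^(1/4) ≈ 0.427.

0.427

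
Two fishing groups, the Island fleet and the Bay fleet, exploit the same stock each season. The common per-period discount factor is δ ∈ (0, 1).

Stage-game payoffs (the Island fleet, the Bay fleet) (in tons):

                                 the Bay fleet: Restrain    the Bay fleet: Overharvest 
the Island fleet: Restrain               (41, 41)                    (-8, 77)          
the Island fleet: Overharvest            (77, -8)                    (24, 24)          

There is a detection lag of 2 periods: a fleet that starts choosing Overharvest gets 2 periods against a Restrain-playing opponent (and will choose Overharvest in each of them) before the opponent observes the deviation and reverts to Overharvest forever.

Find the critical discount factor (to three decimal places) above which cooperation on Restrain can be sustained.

0.824

The best deviation is to choose Overharvest for all 2 undetected periods, earning 77 each, then 24 forever once detected.
Deviation value: 77(1−δ^2)/(1−δ) + 24δ^2/(1−δ); cooperation value: 41/(1−δ).
IC: 41 ≥ 77(1−δ^2) + 24δ^2 = 77 − 53δ^2.
So δ^2 ≥ 36/53, giving δ ≥ (36/53)^(1/2) ≈ 0.824.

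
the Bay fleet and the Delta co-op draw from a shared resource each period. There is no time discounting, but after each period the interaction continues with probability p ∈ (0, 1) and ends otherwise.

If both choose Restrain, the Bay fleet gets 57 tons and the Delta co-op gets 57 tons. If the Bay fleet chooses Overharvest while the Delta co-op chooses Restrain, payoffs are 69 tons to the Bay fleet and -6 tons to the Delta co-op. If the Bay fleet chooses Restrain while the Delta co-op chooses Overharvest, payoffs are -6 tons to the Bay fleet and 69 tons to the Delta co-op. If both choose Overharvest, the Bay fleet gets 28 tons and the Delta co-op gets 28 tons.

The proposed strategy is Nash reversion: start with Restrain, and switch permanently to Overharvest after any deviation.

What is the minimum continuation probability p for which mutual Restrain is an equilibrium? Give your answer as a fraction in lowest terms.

Expected cooperation value is 57 + p·57 + p²·57 + … = 57/(1−p); deviation gives 69 + p·28/(1−p).
57 ≥ 69(1−p) + 28p ⇒ 41p ≥ 12 ⇒ p ≥ 12/41.

12/41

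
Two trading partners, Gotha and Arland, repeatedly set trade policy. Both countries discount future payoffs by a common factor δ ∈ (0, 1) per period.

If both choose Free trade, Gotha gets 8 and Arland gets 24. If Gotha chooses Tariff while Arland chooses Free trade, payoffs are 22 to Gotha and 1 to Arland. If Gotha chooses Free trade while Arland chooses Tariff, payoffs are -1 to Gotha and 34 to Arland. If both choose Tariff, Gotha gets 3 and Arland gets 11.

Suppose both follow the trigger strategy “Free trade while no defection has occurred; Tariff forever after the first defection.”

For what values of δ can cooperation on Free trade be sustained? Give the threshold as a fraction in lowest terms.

Gotha's threshold: (22−8)/(22−3) = 14/19.
Arland's threshold: (34−24)/(34−11) = 10/23.
14/19 > 10/23, so Gotha binds and δ* = 14/19.

14/19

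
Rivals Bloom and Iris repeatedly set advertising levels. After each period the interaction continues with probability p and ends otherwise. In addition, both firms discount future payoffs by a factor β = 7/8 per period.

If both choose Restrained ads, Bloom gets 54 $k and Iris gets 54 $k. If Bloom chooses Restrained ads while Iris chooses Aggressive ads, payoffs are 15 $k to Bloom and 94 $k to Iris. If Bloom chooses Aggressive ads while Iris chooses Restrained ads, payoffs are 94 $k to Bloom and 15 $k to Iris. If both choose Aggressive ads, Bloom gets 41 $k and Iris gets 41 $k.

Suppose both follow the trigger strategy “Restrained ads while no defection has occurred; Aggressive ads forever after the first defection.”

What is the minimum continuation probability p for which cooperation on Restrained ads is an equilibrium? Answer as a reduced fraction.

320/371

With continuation probability p and discount β, the effective per-period discount factor is βp.
Grim-trigger IC: βp ≥ (94−54)/(94−41) = 40/53.
So p ≥ (40/53)/(7/8) = 320/371.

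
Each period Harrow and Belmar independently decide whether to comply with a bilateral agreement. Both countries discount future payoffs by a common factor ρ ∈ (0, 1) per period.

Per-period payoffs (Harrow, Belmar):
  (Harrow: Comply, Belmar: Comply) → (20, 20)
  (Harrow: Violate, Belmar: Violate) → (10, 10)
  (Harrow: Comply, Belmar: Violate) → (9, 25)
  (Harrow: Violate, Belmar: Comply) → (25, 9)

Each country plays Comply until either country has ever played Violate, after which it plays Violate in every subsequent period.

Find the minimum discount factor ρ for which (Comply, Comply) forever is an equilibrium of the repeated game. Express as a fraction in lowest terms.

1/3

Under grim trigger the critical discount factor is (T−C)/(T−P) with T = 25, C = 20, P = 10.
ρ* = (25−20)/(25−10) = 5/15 = 1/3.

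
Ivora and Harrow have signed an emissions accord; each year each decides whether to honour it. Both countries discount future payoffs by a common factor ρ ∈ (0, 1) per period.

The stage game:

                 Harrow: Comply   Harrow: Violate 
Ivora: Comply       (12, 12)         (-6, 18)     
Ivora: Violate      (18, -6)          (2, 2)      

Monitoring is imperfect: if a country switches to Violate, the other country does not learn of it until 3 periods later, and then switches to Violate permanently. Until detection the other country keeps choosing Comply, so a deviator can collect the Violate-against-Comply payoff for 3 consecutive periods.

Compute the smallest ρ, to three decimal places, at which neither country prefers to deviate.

The best deviation is to choose Violate for all 3 undetected periods, earning 18 each, then 2 forever once detected.
Deviation value: 18(1−ρ^3)/(1−ρ) + 2ρ^3/(1−ρ); cooperation value: 12/(1−ρ).
IC: 12 ≥ 18(1−ρ^3) + 2ρ^3 = 18 − 16ρ^3.
So ρ^3 ≥ 6/16 = 3/8, giving ρ ≥ (3/8)^(1/3) ≈ 0.721.

0.721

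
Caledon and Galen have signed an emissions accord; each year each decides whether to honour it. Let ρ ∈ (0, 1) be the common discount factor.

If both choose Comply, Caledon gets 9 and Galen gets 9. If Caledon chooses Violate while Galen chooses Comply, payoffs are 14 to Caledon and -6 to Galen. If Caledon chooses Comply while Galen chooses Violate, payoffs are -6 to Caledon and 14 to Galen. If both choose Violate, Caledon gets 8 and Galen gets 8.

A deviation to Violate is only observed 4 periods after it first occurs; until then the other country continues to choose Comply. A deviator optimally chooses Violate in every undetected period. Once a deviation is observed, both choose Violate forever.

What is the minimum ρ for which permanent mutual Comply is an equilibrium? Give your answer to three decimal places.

The best deviation is to choose Violate for all 4 undetected periods, earning 14 each, then 8 forever once detected.
Deviation value: 14(1−ρ^4)/(1−ρ) + 8ρ^4/(1−ρ); cooperation value: 9/(1−ρ).
IC: 9 ≥ 14(1−ρ^4) + 8ρ^4 = 14 − 6ρ^4.
So ρ^4 ≥ 5/6, giving ρ ≥ (5/6)^(1/4) ≈ 0.955.

0.955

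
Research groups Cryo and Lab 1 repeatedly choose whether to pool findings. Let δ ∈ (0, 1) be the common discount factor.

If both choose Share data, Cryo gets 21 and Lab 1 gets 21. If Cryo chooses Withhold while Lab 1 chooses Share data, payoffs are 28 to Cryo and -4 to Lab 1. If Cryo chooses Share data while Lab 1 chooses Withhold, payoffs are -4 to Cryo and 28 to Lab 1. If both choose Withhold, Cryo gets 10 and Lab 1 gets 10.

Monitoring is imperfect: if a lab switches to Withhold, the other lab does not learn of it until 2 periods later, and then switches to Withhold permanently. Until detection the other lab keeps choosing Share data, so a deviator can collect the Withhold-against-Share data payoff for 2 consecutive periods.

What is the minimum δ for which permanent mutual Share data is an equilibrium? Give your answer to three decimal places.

0.624

The best deviation is to choose Withhold for all 2 undetected periods, earning 28 each, then 10 forever once detected.
Deviation value: 28(1−δ^2)/(1−δ) + 10δ^2/(1−δ); cooperation value: 21/(1−δ).
IC: 21 ≥ 28(1−δ^2) + 10δ^2 = 28 − 18δ^2.
So δ^2 ≥ 7/18, giving δ ≥ (7/18)^(1/2) ≈ 0.624.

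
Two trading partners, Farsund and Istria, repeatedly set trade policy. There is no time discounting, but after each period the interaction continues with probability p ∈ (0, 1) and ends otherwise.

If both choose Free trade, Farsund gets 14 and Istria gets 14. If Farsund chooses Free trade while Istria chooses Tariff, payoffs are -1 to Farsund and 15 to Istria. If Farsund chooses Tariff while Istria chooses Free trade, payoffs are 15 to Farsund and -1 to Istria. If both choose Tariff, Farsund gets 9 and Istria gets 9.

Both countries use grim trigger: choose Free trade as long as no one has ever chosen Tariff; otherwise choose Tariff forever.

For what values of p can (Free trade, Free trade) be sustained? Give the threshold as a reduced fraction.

1/6

With no time discounting, the continuation probability p plays the role of the discount factor.
Grim-trigger IC: 14/(1−p) ≥ 15 + 9p/(1−p) ⇒ p ≥ (15−14)/(15−9) = 1/6.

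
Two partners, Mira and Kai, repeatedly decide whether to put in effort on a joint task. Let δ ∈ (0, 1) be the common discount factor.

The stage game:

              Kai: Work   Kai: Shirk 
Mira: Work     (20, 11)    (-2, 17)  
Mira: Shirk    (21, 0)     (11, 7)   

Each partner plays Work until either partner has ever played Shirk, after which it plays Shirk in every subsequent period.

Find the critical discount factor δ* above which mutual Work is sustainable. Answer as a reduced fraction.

For Mira: deviation gain 21−20 = 1, per-period punishment loss 20−11 = 9. IC gives δ ≥ 1/10.
For Kai: gain 6, loss 4 per period, so δ ≥ 6/10 = 3/5.
The tighter constraint is Kai's, so cooperation needs δ ≥ 3/5.

3/5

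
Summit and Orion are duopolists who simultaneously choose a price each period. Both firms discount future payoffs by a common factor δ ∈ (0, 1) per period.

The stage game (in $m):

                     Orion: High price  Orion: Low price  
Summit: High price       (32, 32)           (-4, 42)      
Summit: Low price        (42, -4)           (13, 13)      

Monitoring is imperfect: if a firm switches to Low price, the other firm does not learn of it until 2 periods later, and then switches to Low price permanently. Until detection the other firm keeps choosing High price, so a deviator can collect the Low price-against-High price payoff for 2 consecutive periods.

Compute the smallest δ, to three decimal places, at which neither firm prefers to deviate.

Deviating for the 2 undetected periods gains 42−32 = 10 per period over cooperation, then loses 32−13 = 19 per period forever once punishment starts.
Gain: 10(1 + δ + … + δ^1); loss: 19·δ^2/(1−δ).
No profitable deviation ⇔ 10(1−δ^2) ≤ 19·δ^2, i.e. δ^2 ≥ 10/(10+19) = 10/29.
Hence δ ≥ (10/29)^(1/2) ≈ 0.587.

0.587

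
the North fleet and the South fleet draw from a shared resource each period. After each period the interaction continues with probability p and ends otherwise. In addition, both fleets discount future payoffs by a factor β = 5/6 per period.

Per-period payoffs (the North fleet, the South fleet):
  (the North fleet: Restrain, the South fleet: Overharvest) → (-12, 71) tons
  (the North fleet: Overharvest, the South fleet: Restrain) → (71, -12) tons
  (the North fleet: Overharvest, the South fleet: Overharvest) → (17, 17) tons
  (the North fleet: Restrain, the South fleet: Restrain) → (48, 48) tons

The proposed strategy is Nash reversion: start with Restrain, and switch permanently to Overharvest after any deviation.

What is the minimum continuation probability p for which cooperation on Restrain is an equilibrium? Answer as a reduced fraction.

With continuation probability p and discount β, the effective per-period discount factor is βp.
Grim-trigger IC: βp ≥ (71−48)/(71−17) = 23/54.
So p ≥ (23/54)/(5/6) = 23/45.

23/45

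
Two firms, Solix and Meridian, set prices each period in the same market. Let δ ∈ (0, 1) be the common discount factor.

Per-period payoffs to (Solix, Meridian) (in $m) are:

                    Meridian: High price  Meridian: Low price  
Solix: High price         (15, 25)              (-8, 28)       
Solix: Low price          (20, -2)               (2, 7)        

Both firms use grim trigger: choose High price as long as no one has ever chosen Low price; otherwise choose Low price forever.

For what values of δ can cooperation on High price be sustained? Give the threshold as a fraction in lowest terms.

Solix: cooperation gives 15 each period; deviation gives 20 once then 2 forever.
  15/(1−δ) ≥ 20 + 2δ/(1−δ) ⇒ δ ≥ 5/18.
Meridian: cooperation gives 25 each period; deviation gives 28 once then 7 forever.
  δ ≥ 3/21 = 1/7.
Both must hold, so the binding constraint is Solix's: δ ≥ 5/18.

5/18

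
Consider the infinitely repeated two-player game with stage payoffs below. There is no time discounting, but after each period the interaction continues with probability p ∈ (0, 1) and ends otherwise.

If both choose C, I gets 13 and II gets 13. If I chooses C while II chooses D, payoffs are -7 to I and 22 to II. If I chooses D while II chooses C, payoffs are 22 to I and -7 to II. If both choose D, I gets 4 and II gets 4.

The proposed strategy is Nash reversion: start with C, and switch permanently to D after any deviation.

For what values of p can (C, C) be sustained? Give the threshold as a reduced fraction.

With no time discounting, the continuation probability p plays the role of the discount factor.
Grim-trigger IC: 13/(1−p) ≥ 22 + 4p/(1−p) ⇒ p ≥ (22−13)/(22−4) = 1/2.

1/2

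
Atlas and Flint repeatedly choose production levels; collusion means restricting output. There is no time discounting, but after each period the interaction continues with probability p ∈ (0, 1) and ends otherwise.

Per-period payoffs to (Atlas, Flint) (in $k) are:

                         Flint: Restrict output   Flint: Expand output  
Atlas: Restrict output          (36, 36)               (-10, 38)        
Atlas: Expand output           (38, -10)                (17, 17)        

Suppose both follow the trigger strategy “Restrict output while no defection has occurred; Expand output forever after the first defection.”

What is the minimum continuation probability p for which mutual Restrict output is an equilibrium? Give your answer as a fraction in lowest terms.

With no time discounting, the continuation probability p plays the role of the discount factor.
Grim-trigger IC: 36/(1−p) ≥ 38 + 17p/(1−p) ⇒ p ≥ (38−36)/(38−17) = 2/21.

2/21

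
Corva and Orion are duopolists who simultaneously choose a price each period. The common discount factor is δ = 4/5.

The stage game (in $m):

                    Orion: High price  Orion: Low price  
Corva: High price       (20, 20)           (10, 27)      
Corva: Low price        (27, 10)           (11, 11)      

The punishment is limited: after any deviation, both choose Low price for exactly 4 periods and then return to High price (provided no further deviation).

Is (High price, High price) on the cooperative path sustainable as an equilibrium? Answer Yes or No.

Yes

IC: δ+…+δ^4 ≥ (27−20)/(20−11) = 7/9.
At δ = 4/5: partial sum = 2.3616 ≥ 0.7778. Cooperation sustainable.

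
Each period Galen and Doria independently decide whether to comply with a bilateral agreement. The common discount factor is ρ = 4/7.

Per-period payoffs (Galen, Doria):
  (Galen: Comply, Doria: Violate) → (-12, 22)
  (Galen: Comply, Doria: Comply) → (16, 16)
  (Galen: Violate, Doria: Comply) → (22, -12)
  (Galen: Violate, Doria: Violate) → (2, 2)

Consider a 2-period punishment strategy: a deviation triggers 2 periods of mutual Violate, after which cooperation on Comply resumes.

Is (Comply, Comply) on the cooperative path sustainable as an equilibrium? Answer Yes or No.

IC: ρ+…+ρ^2 ≥ (22−16)/(16−2) = 3/7.
At ρ = 4/7: partial sum = 0.8980 ≥ 0.4286. Cooperation sustainable.

Yes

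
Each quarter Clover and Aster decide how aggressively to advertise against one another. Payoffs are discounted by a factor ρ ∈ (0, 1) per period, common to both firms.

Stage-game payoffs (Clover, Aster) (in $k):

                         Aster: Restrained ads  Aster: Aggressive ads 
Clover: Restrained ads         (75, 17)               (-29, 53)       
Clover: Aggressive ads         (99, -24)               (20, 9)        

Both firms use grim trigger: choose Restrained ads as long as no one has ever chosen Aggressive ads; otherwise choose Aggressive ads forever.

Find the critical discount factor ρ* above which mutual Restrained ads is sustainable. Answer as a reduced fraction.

9/11

For Clover: deviation gain 99−75 = 24, per-period punishment loss 75−20 = 55. IC gives ρ ≥ 24/79.
For Aster: gain 36, loss 8 per period, so ρ ≥ 36/44 = 9/11.
The tighter constraint is Aster's, so cooperation needs ρ ≥ 9/11.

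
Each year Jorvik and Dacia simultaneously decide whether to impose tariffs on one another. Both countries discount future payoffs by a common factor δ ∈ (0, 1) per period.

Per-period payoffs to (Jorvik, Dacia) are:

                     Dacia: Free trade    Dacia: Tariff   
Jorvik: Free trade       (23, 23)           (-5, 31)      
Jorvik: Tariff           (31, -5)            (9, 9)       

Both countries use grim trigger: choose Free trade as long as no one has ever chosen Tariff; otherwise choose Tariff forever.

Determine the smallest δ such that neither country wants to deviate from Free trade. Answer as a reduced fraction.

Cooperation forever yields 23 each period: 23/(1−δ).
Deviating yields 31 once, then 9 forever: 31 + 9δ/(1−δ).
No profitable deviation requires 23/(1−δ) ≥ 31 + 9δ/(1−δ).
Multiplying by (1−δ): 23 ≥ 31(1−δ) + 9δ = 31 − 22δ.
So 22δ ≥ 8, i.e. δ ≥ 8/22 = 4/11.

4/11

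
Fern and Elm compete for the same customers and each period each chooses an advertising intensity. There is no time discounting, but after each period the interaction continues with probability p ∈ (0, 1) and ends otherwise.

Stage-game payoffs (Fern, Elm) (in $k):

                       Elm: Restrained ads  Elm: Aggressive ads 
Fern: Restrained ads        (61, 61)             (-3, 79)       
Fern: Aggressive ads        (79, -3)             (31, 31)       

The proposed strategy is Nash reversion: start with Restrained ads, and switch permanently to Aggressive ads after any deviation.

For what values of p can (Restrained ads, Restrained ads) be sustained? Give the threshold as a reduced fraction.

3/8

Expected cooperation value is 61 + p·61 + p²·61 + … = 61/(1−p); deviation gives 79 + p·31/(1−p).
61 ≥ 79(1−p) + 31p ⇒ 48p ≥ 18 ⇒ p ≥ 18/48 = 3/8.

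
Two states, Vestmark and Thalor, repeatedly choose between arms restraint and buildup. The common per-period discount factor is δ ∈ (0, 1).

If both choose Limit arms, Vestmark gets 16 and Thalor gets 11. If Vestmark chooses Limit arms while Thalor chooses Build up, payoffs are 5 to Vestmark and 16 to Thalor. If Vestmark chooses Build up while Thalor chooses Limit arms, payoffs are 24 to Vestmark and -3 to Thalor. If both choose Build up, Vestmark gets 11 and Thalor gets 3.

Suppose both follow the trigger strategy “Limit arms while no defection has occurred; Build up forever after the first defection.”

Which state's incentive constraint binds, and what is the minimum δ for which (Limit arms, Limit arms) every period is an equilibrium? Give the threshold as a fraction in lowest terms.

For Vestmark: deviation gain 24−16 = 8, per-period punishment loss 16−11 = 5. IC gives δ ≥ 8/13.
For Thalor: gain 5, loss 8 per period, so δ ≥ 5/13.
The tighter constraint is Vestmark's, so cooperation needs δ ≥ 8/13.

Vestmark; δ ≥ 8/13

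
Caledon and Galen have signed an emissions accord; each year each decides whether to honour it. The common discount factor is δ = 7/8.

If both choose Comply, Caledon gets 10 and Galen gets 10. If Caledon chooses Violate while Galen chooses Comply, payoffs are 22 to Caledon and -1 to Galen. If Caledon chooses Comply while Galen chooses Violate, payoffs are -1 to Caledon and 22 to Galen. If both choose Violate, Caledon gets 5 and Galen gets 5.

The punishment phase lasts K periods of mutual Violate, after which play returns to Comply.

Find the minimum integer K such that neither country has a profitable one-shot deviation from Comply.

IC: δ(1−δ^K)/(1−δ) ≥ (22−10)/(10−5) = 12/5.
With δ = 7/8: need 1 − δ^K ≥ 12/5·(1−7/8)/(7/8), i.e. δ^K ≤ 0.6571.
Since (7/8)^3 = 0.6699 and (7/8)^4 = 0.5862, the smallest such K is 4.

4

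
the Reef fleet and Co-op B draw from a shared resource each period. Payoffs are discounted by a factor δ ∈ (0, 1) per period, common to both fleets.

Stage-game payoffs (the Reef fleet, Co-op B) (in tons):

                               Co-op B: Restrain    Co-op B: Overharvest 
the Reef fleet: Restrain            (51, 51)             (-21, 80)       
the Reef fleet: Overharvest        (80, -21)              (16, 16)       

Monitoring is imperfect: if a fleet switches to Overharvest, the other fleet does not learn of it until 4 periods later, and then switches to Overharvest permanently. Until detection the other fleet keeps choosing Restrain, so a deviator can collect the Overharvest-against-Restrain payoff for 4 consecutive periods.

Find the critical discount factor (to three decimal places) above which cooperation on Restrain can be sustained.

0.820

A deviator earns 80 for 4 periods, then 16 forever; cooperating earns 51 forever. Multiplying the IC by (1−δ):
51 ≥ 80(1−δ^4) + 16δ^4, so 64·δ^4 ≥ 29 and δ^4 ≥ 29/64.
δ ≥ (29/64)^(1/4) ≈ 0.820.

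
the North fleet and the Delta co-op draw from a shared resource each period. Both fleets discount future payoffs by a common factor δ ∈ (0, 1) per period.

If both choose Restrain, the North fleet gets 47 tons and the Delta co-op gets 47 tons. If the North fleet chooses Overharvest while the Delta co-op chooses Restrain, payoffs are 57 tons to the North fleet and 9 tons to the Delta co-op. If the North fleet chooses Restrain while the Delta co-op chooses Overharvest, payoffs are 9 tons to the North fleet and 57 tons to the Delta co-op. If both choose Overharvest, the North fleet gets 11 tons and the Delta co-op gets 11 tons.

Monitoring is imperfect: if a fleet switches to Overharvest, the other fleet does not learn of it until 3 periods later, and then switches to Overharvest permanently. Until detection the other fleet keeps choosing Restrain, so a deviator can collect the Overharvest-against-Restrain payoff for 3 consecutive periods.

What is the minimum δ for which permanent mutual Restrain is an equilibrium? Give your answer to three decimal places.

0.601

Deviating for the 3 undetected periods gains 57−47 = 10 per period over cooperation, then loses 47−11 = 36 per period forever once punishment starts.
Gain: 10(1 + δ + … + δ^2); loss: 36·δ^3/(1−δ).
No profitable deviation ⇔ 10(1−δ^3) ≤ 36·δ^3, i.e. δ^3 ≥ 10/(10+36) = 5/23.
Hence δ ≥ (5/23)^(1/3) ≈ 0.601.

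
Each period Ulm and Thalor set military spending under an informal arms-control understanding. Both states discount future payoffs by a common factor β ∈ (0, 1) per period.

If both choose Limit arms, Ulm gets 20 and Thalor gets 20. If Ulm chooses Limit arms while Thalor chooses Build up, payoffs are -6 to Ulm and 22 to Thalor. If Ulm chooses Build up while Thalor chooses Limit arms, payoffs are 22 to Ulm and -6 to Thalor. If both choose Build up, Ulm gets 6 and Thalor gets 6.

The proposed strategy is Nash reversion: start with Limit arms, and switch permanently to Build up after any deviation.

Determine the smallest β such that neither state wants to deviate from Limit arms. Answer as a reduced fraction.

1/8

20/(1−β) ≥ 22 + 6β/(1−β)
20 ≥ 22 − 16β
β ≥ 2/16 = 1/8.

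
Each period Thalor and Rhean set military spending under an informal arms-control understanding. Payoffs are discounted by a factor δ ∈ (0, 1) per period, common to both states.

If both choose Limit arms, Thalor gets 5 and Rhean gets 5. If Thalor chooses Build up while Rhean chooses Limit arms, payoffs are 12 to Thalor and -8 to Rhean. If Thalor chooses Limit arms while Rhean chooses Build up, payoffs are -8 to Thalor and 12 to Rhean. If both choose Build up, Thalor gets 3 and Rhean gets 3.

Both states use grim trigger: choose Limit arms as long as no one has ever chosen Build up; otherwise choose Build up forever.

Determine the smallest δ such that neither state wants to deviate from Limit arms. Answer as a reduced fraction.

One-period gain from deviating is 12 − 5 = 7. The loss is 5 − 3 = 2 in every subsequent period, with present value 2·δ/(1−δ).
Deviation is unprofitable when 2·δ/(1−δ) ≥ 7, i.e. δ/(1−δ) ≥ 7/2.
Equivalently δ ≥ 7/(7+2) = 7/9.

7/9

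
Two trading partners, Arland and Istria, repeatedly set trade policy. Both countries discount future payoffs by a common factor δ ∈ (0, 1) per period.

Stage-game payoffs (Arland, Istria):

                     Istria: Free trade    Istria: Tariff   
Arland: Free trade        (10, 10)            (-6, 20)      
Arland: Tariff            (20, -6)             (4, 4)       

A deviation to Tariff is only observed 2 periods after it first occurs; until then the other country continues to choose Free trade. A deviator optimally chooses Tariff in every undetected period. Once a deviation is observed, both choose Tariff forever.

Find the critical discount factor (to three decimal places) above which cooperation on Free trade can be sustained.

0.791

Deviating for the 2 undetected periods gains 20−10 = 10 per period over cooperation, then loses 10−4 = 6 per period forever once punishment starts.
Gain: 10(1 + δ + … + δ^1); loss: 6·δ^2/(1−δ).
No profitable deviation ⇔ 10(1−δ^2) ≤ 6·δ^2, i.e. δ^2 ≥ 10/(10+6) = 5/8.
Hence δ ≥ (5/8)^(1/2) ≈ 0.791.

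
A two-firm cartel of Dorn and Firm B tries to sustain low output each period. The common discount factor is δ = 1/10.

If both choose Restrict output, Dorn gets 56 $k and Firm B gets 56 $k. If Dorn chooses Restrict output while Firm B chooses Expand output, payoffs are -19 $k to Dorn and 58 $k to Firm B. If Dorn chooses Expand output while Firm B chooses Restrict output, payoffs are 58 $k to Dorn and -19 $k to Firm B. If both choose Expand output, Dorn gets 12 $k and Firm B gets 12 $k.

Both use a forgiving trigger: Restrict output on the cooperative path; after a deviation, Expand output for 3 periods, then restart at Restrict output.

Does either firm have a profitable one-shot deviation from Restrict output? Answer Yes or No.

IC: δ+…+δ^3 ≥ (58−56)/(56−12) = 1/22.
At δ = 1/10: partial sum = 0.1110 ≥ 0.0455. Cooperation sustainable.

No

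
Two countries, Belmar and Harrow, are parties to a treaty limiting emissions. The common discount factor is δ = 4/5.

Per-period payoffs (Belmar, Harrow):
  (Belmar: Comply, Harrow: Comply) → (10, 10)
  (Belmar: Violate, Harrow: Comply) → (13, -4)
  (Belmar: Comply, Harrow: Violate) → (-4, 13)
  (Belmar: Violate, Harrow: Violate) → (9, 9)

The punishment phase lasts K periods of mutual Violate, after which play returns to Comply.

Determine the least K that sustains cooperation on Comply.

7

Need Σ_{k=1}^{K} δ^k ≥ (13−10)/(10−9) = 3.0000 at δ = 4/5.
At K = 6 the sum is 2.9514 < 3.0000; at K = 7 it is 3.1611 ≥ 3.0000.
So the minimum punishment length is K = 7.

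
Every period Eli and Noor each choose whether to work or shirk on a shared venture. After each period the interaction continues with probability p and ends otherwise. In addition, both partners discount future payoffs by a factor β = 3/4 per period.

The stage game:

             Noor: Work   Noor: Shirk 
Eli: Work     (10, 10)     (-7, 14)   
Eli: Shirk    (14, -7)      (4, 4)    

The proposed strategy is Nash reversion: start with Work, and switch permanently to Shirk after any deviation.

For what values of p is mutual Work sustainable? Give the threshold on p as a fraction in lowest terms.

8/15

Expected continuation weight on next period's payoff is β·p = 3/4·p, which plays the role of the discount factor.
Cooperation requires 3/4·p ≥ (14−10)/(14−4) = 2/5, hence p ≥ 8/15.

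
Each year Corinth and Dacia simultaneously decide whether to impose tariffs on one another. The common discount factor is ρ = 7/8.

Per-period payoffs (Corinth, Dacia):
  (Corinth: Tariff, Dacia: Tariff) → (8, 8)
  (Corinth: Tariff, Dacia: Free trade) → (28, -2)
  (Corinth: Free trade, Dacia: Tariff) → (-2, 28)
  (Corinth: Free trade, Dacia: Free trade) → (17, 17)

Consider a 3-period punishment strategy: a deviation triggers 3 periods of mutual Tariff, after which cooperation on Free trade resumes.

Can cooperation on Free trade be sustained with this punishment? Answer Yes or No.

IC: ρ+…+ρ^3 ≥ (28−17)/(17−8) = 11/9.
At ρ = 7/8: partial sum = 2.3105 ≥ 1.2222. Cooperation sustainable.

Yes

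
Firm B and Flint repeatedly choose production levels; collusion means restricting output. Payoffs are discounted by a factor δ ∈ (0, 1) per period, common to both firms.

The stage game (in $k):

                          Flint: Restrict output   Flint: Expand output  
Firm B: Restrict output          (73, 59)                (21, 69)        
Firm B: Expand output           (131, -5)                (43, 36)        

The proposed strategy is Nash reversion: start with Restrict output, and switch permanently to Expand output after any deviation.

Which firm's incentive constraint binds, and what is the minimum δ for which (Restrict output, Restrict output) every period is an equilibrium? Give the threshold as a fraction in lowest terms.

Firm B's threshold: (131−73)/(131−43) = 29/44.
Flint's threshold: (69−59)/(69−36) = 10/33.
29/44 > 10/33, so Firm B binds and δ* = 29/44.

Firm B; δ ≥ 29/44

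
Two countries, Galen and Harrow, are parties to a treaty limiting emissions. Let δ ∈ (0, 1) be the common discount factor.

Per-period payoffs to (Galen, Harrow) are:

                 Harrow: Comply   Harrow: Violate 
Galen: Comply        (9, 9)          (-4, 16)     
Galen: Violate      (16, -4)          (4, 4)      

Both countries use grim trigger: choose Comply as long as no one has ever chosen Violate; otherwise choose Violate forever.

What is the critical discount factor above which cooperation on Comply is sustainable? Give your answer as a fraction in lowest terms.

7/12

Cooperation forever yields 9 each period: 9/(1−δ).
Deviating yields 16 once, then 4 forever: 16 + 4δ/(1−δ).
No profitable deviation requires 9/(1−δ) ≥ 16 + 4δ/(1−δ).
Multiplying by (1−δ): 9 ≥ 16(1−δ) + 4δ = 16 − 12δ.
So 12δ ≥ 7, i.e. δ ≥ 7/12.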